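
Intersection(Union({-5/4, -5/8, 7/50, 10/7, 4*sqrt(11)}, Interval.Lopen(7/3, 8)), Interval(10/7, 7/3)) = {10/7}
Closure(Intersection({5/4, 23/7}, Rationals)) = {5/4, 23/7}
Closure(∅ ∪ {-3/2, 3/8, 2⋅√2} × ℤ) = {-3/2, 3/8, 2⋅√2} × ℤ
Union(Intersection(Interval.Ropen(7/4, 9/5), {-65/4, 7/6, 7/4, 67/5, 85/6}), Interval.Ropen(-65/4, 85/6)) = Interval.Ropen(-65/4, 85/6)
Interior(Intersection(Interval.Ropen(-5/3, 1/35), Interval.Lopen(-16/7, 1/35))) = Interval.open(-5/3, 1/35)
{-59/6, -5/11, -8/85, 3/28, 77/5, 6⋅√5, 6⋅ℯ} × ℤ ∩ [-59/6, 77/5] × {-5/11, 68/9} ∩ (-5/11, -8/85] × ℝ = ∅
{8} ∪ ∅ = {8}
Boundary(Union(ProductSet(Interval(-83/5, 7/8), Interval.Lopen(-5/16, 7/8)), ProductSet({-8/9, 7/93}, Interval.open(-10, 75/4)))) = Union(ProductSet({-83/5, 7/8}, Interval(-5/16, 7/8)), ProductSet({-8/9, 7/93}, Union(Interval(-10, -5/16), Interval(7/8, 75/4))), ProductSet(Interval(-83/5, 7/8), {-5/16, 7/8}))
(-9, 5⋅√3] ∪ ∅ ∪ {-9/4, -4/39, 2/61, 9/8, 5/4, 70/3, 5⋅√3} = (-9, 5⋅√3] ∪ {70/3}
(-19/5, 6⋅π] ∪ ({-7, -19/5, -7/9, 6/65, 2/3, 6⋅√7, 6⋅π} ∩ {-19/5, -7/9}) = [-19/5, 6⋅π]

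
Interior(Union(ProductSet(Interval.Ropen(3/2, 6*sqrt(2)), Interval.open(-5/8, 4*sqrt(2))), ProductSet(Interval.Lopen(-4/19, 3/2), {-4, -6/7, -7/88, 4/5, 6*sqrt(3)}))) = ProductSet(Interval.open(3/2, 6*sqrt(2)), Interval.open(-5/8, 4*sqrt(2)))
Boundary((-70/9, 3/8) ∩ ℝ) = {-70/9, 3/8}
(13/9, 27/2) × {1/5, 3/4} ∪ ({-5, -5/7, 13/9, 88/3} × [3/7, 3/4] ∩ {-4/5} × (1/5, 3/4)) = (13/9, 27/2) × {1/5, 3/4}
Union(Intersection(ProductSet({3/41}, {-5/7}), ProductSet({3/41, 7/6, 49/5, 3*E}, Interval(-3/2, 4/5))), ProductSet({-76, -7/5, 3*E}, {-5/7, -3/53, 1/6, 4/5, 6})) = Union(ProductSet({3/41}, {-5/7}), ProductSet({-76, -7/5, 3*E}, {-5/7, -3/53, 1/6, 4/5, 6}))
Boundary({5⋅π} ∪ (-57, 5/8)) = {-57, 5/8, 5⋅π}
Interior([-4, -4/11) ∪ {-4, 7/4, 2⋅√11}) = (-4, -4/11)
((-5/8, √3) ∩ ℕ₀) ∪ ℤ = ℤ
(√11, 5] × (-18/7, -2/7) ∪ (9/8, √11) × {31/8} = ((9/8, √11) × {31/8}) ∪ ((√11, 5] × (-18/7, -2/7))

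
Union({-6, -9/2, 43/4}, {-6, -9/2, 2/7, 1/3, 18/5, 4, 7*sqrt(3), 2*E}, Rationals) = Union({7*sqrt(3), 2*E}, Rationals)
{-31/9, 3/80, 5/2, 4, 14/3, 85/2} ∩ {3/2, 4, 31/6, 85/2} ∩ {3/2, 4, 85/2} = {4, 85/2}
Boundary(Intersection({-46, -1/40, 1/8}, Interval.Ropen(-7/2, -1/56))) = {-1/40}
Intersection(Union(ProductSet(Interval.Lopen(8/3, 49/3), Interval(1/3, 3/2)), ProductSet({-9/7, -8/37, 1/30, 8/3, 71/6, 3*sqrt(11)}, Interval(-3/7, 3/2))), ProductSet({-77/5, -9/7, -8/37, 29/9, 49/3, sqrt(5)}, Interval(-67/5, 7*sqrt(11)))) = Union(ProductSet({-9/7, -8/37}, Interval(-3/7, 3/2)), ProductSet({29/9, 49/3}, Interval(1/3, 3/2)))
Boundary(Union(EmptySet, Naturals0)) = Naturals0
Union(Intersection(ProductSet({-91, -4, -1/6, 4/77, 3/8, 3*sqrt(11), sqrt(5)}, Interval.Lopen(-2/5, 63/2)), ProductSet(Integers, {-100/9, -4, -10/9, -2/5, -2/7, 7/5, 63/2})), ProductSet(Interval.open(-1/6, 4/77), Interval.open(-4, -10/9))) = Union(ProductSet({-91, -4}, {-2/7, 7/5, 63/2}), ProductSet(Interval.open(-1/6, 4/77), Interval.open(-4, -10/9)))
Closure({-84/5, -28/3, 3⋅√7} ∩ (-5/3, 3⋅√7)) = ∅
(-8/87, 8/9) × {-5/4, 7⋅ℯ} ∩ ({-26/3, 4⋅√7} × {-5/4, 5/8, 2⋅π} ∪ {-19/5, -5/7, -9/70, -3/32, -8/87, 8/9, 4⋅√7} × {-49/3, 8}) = ∅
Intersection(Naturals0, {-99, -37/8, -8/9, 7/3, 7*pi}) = EmptySet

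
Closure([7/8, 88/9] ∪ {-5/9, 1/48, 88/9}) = {-5/9, 1/48} ∪ [7/8, 88/9]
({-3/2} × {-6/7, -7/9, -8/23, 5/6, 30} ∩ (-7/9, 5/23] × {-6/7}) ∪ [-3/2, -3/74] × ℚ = [-3/2, -3/74] × ℚ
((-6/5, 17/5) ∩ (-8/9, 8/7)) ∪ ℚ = ℚ ∪ [-8/9, 8/7]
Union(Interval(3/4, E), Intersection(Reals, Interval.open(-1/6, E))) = Interval.Lopen(-1/6, E)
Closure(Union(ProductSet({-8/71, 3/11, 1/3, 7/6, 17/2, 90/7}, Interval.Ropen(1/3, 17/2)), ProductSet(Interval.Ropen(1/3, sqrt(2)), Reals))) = Union(ProductSet({-8/71, 3/11, 1/3, 17/2, 90/7}, Interval(1/3, 17/2)), ProductSet({-8/71, 3/11, 1/3, 7/6, 17/2, 90/7}, Interval.Ropen(1/3, 17/2)), ProductSet(Interval(1/3, sqrt(2)), Reals))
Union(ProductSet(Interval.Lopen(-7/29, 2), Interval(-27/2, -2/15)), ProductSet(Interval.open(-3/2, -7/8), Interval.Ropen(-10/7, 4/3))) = Union(ProductSet(Interval.open(-3/2, -7/8), Interval.Ropen(-10/7, 4/3)), ProductSet(Interval.Lopen(-7/29, 2), Interval(-27/2, -2/15)))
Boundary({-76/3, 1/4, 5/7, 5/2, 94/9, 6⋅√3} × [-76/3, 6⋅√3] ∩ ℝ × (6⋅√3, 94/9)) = ∅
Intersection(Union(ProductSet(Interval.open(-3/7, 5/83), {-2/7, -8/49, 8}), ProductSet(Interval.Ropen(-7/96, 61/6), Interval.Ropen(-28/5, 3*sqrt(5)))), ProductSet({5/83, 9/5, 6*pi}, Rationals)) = ProductSet({5/83, 9/5}, Intersection(Interval.Ropen(-28/5, 3*sqrt(5)), Rationals))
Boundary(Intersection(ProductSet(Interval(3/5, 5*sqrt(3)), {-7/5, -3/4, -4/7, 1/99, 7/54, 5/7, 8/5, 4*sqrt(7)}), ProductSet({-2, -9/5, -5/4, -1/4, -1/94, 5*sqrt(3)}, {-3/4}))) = ProductSet({5*sqrt(3)}, {-3/4})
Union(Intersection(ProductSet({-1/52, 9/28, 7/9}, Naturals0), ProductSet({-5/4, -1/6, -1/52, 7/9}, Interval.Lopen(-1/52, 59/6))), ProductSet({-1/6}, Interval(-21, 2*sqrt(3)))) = Union(ProductSet({-1/6}, Interval(-21, 2*sqrt(3))), ProductSet({-1/52, 7/9}, Range(0, 10, 1)))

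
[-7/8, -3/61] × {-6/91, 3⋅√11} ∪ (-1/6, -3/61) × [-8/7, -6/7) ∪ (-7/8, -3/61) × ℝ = ((-7/8, -3/61) × ℝ) ∪ ([-7/8, -3/61] × {-6/91, 3⋅√11})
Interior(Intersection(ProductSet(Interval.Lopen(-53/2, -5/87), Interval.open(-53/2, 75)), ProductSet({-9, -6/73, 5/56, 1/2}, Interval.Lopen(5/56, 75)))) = EmptySet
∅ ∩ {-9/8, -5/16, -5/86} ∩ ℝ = ∅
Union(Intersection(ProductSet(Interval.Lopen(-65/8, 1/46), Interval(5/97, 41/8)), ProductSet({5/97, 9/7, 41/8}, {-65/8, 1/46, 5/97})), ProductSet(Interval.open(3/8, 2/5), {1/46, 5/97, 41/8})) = ProductSet(Interval.open(3/8, 2/5), {1/46, 5/97, 41/8})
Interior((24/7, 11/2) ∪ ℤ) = ({4, 5} \ ℤ \ (24/7, 11/2)) ∪ (ℤ \ ({24/7, 11/2} ∪ (ℤ \ (24/7, 11/2)))) ∪ ((24/7, 11/2) \ ℤ \ (24/7, 11/2)) ∪ ({4, 5} \ ({24/7, 11/2} ∪ (ℤ \ (24/7, 11/2))))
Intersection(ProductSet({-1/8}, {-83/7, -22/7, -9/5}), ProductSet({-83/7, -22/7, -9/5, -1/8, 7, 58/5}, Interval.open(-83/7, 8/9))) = ProductSet({-1/8}, {-22/7, -9/5})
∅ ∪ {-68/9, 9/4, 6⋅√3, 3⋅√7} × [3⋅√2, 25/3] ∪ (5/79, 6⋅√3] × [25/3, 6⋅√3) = ((5/79, 6⋅√3] × [25/3, 6⋅√3)) ∪ ({-68/9, 9/4, 6⋅√3, 3⋅√7} × [3⋅√2, 25/3])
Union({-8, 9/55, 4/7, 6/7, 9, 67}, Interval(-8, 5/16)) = Union({4/7, 6/7, 9, 67}, Interval(-8, 5/16))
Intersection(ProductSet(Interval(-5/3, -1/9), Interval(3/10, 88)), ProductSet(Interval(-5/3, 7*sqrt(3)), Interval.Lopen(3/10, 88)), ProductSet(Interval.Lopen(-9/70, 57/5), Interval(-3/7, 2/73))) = EmptySet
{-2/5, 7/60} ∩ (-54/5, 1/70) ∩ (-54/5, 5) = {-2/5}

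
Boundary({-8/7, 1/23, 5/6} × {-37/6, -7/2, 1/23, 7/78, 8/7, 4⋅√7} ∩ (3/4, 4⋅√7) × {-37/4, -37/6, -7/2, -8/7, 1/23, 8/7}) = {5/6} × {-37/6, -7/2, 1/23, 8/7}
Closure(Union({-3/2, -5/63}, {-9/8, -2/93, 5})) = {-3/2, -9/8, -5/63, -2/93, 5}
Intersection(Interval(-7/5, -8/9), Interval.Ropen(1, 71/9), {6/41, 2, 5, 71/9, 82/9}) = EmptySet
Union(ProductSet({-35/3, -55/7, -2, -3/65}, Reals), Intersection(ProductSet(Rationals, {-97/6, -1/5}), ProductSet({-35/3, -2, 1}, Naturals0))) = ProductSet({-35/3, -55/7, -2, -3/65}, Reals)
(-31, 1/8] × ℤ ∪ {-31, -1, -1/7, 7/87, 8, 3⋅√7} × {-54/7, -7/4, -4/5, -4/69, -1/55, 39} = ((-31, 1/8] × ℤ) ∪ ({-31, -1, -1/7, 7/87, 8, 3⋅√7} × {-54/7, -7/4, -4/5, -4/69, -1/55, 39})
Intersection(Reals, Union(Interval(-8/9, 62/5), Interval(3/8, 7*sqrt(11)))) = Interval(-8/9, 7*sqrt(11))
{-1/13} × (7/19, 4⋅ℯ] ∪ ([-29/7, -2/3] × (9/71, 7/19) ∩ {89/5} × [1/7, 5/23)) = {-1/13} × (7/19, 4⋅ℯ]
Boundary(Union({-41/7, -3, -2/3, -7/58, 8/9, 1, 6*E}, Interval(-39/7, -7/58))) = {-41/7, -39/7, -7/58, 8/9, 1, 6*E}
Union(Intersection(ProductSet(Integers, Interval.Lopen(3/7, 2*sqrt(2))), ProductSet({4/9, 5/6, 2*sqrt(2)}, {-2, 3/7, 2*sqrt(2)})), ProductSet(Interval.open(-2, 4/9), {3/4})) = ProductSet(Interval.open(-2, 4/9), {3/4})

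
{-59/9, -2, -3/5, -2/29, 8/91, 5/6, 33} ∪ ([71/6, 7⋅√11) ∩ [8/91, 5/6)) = {-59/9, -2, -3/5, -2/29, 8/91, 5/6, 33}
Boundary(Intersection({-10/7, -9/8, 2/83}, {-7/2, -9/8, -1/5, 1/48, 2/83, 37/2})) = {-9/8, 2/83}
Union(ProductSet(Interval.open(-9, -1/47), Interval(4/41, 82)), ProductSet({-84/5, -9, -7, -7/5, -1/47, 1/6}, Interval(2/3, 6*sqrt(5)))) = Union(ProductSet({-84/5, -9, -7, -7/5, -1/47, 1/6}, Interval(2/3, 6*sqrt(5))), ProductSet(Interval.open(-9, -1/47), Interval(4/41, 82)))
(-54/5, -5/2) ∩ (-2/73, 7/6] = ∅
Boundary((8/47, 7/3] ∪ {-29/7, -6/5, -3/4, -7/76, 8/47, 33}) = {-29/7, -6/5, -3/4, -7/76, 8/47, 7/3, 33}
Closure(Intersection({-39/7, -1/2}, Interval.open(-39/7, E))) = {-1/2}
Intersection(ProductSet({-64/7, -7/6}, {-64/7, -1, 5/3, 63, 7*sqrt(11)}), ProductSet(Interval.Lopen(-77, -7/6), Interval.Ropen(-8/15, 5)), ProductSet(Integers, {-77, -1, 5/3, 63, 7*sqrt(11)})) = EmptySet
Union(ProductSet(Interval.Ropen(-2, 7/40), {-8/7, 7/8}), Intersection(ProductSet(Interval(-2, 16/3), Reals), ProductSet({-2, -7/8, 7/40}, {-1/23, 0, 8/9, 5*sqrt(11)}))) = Union(ProductSet({-2, -7/8, 7/40}, {-1/23, 0, 8/9, 5*sqrt(11)}), ProductSet(Interval.Ropen(-2, 7/40), {-8/7, 7/8}))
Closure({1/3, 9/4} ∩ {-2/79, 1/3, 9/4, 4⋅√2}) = {1/3, 9/4}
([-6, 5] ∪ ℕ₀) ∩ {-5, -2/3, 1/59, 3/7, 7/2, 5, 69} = {-5, -2/3, 1/59, 3/7, 7/2, 5, 69}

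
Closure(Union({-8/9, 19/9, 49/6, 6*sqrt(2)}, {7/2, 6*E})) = {-8/9, 19/9, 7/2, 49/6, 6*sqrt(2), 6*E}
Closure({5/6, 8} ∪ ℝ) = ℝ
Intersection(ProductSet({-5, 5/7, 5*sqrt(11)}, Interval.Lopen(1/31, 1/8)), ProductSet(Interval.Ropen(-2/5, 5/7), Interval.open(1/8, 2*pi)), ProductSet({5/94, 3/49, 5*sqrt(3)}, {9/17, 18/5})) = EmptySet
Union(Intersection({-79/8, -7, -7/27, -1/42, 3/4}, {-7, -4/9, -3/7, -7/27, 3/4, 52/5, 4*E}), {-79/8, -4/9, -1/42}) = {-79/8, -7, -4/9, -7/27, -1/42, 3/4}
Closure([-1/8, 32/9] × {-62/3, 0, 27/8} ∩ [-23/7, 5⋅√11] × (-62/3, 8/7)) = [-1/8, 32/9] × {0}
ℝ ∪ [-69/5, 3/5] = (-∞, ∞)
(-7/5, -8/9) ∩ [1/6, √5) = ∅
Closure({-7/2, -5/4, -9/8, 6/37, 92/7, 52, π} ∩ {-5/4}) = {-5/4}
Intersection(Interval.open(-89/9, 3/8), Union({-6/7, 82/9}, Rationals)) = Intersection(Interval.open(-89/9, 3/8), Rationals)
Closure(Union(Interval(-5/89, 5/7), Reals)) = Interval(-oo, oo)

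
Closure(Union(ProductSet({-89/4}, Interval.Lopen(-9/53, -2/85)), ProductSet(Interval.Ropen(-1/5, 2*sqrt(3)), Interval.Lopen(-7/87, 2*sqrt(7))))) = Union(ProductSet({-89/4}, Interval(-9/53, -2/85)), ProductSet({-1/5, 2*sqrt(3)}, Interval(-7/87, 2*sqrt(7))), ProductSet(Interval(-1/5, 2*sqrt(3)), {-7/87, 2*sqrt(7)}), ProductSet(Interval.Ropen(-1/5, 2*sqrt(3)), Interval.Lopen(-7/87, 2*sqrt(7))))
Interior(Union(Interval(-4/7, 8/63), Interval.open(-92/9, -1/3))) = Interval.open(-92/9, 8/63)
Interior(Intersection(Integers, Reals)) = EmptySet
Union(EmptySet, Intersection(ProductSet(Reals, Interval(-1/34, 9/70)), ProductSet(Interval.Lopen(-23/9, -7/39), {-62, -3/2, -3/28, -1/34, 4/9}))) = ProductSet(Interval.Lopen(-23/9, -7/39), {-1/34})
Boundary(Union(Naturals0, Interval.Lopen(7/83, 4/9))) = Union(Complement(Naturals0, Interval.open(7/83, 4/9)), {7/83, 4/9})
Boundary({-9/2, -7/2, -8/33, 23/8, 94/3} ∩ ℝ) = {-9/2, -7/2, -8/33, 23/8, 94/3}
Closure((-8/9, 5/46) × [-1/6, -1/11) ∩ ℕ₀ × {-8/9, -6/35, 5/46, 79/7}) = ∅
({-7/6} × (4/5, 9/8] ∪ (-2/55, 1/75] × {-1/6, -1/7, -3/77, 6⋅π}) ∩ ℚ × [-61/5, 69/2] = ({-7/6} × (4/5, 9/8]) ∪ ((ℚ ∩ (-2/55, 1/75]) × {-1/6, -1/7, -3/77, 6⋅π})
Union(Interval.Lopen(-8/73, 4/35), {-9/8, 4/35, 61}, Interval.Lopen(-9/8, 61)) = Interval(-9/8, 61)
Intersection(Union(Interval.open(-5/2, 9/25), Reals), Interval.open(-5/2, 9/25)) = Interval.open(-5/2, 9/25)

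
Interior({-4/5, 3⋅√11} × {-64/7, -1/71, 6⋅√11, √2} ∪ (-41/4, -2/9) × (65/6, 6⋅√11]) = (-41/4, -2/9) × (65/6, 6⋅√11)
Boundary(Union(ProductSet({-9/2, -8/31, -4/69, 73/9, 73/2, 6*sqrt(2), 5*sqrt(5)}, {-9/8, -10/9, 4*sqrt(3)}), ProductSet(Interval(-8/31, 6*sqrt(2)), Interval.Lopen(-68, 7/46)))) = Union(ProductSet({-8/31, 6*sqrt(2)}, Interval(-68, 7/46)), ProductSet({-9/2, -8/31, 73/2, 6*sqrt(2), 5*sqrt(5)}, {-9/8, -10/9, 4*sqrt(3)}), ProductSet({-9/2, -8/31, -4/69, 73/9, 73/2, 6*sqrt(2), 5*sqrt(5)}, {4*sqrt(3)}), ProductSet(Interval(-8/31, 6*sqrt(2)), {-68, 7/46}))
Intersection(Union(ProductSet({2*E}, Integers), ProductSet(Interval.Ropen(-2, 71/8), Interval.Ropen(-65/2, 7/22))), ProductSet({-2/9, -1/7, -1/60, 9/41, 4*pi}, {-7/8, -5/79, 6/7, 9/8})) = ProductSet({-2/9, -1/7, -1/60, 9/41}, {-7/8, -5/79})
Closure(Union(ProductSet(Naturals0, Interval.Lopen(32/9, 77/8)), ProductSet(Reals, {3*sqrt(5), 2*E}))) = Union(ProductSet(Naturals0, Interval(32/9, 77/8)), ProductSet(Reals, {3*sqrt(5), 2*E}))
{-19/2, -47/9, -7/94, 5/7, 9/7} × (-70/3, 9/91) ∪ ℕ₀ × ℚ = (ℕ₀ × ℚ) ∪ ({-19/2, -47/9, -7/94, 5/7, 9/7} × (-70/3, 9/91))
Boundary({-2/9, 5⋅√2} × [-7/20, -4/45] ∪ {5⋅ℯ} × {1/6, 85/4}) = ({5⋅ℯ} × {1/6, 85/4}) ∪ ({-2/9, 5⋅√2} × [-7/20, -4/45])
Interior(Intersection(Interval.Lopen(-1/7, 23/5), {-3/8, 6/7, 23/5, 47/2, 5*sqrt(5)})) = EmptySet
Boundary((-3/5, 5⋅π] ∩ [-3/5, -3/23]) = {-3/5, -3/23}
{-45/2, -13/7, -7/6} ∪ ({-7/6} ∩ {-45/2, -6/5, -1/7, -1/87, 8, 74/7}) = {-45/2, -13/7, -7/6}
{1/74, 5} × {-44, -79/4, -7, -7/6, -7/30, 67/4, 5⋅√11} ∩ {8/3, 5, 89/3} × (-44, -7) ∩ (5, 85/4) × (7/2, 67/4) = ∅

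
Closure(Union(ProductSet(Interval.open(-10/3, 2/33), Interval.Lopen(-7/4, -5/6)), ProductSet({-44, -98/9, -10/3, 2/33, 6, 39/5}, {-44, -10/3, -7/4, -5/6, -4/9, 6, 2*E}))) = Union(ProductSet({-10/3, 2/33}, Interval(-7/4, -5/6)), ProductSet({-44, -98/9, -10/3, 2/33, 6, 39/5}, {-44, -10/3, -7/4, -5/6, -4/9, 6, 2*E}), ProductSet(Interval(-10/3, 2/33), {-7/4, -5/6}), ProductSet(Interval.open(-10/3, 2/33), Interval.Lopen(-7/4, -5/6)))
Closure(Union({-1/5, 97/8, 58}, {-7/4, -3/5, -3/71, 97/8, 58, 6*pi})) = {-7/4, -3/5, -1/5, -3/71, 97/8, 58, 6*pi}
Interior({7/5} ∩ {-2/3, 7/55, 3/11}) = ∅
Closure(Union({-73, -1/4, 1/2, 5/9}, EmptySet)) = {-73, -1/4, 1/2, 5/9}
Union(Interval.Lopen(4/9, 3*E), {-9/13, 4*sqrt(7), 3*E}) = Union({-9/13, 4*sqrt(7)}, Interval.Lopen(4/9, 3*E))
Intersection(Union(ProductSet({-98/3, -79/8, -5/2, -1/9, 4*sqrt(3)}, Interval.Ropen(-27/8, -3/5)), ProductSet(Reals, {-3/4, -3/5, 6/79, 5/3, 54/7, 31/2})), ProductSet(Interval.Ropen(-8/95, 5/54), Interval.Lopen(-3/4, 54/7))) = ProductSet(Interval.Ropen(-8/95, 5/54), {-3/5, 6/79, 5/3, 54/7})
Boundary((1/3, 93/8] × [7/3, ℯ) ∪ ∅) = ({1/3, 93/8} × [7/3, ℯ]) ∪ ([1/3, 93/8] × {7/3, ℯ})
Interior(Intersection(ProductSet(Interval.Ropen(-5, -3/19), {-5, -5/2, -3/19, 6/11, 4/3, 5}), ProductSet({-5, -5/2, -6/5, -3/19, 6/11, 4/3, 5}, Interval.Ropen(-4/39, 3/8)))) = EmptySet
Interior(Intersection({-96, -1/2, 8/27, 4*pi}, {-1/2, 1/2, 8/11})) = EmptySet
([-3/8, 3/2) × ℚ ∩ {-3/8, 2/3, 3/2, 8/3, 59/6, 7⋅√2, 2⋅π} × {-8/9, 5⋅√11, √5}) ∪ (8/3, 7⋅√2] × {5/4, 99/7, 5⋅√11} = ({-3/8, 2/3} × {-8/9}) ∪ ((8/3, 7⋅√2] × {5/4, 99/7, 5⋅√11})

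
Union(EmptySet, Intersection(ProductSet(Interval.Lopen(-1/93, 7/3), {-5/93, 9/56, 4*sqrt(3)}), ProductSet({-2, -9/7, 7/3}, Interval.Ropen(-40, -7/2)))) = EmptySet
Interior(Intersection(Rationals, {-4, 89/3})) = EmptySet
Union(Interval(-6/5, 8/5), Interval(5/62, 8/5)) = Interval(-6/5, 8/5)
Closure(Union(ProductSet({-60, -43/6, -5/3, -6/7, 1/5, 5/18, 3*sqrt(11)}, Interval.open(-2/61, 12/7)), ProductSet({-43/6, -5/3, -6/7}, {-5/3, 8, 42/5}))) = Union(ProductSet({-43/6, -5/3, -6/7}, {-5/3, 8, 42/5}), ProductSet({-60, -43/6, -5/3, -6/7, 1/5, 5/18, 3*sqrt(11)}, Interval(-2/61, 12/7)))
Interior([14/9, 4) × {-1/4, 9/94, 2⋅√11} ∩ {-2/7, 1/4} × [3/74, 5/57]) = ∅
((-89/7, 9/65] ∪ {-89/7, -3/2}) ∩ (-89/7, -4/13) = (-89/7, -4/13)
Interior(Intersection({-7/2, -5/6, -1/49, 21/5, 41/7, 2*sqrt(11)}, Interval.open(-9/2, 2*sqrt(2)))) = EmptySet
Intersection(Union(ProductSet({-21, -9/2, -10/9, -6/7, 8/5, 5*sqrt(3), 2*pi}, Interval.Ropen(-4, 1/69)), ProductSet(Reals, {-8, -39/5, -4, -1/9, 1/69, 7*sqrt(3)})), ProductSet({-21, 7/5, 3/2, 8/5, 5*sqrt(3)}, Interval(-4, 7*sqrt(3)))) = Union(ProductSet({-21, 8/5, 5*sqrt(3)}, Interval.Ropen(-4, 1/69)), ProductSet({-21, 7/5, 3/2, 8/5, 5*sqrt(3)}, {-4, -1/9, 1/69, 7*sqrt(3)}))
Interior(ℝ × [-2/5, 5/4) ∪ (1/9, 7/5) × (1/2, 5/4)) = ℝ × (-2/5, 5/4)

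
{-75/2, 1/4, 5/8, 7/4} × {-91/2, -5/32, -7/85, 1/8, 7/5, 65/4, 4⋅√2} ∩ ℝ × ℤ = ∅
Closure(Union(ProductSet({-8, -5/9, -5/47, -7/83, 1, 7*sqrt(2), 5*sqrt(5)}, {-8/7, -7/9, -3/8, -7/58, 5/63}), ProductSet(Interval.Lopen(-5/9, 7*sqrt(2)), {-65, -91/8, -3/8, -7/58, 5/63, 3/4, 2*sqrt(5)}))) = Union(ProductSet({-8, -5/9, -5/47, -7/83, 1, 7*sqrt(2), 5*sqrt(5)}, {-8/7, -7/9, -3/8, -7/58, 5/63}), ProductSet(Interval(-5/9, 7*sqrt(2)), {-65, -91/8, -3/8, -7/58, 5/63, 3/4, 2*sqrt(5)}))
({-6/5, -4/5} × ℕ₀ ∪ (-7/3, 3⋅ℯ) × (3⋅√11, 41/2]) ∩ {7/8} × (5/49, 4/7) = ∅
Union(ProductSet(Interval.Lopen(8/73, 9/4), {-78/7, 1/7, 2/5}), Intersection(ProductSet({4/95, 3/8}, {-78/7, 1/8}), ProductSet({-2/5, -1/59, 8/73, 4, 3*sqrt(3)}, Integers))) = ProductSet(Interval.Lopen(8/73, 9/4), {-78/7, 1/7, 2/5})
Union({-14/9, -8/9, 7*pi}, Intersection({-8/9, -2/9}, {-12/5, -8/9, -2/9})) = {-14/9, -8/9, -2/9, 7*pi}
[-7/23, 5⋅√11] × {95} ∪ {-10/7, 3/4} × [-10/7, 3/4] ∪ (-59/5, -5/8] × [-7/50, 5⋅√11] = ({-10/7, 3/4} × [-10/7, 3/4]) ∪ ([-7/23, 5⋅√11] × {95}) ∪ ((-59/5, -5/8] × [-7/50, 5⋅√11])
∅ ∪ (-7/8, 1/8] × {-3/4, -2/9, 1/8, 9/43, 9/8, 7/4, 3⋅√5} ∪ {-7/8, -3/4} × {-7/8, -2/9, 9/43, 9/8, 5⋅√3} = ({-7/8, -3/4} × {-7/8, -2/9, 9/43, 9/8, 5⋅√3}) ∪ ((-7/8, 1/8] × {-3/4, -2/9, 1/8, 9/43, 9/8, 7/4, 3⋅√5})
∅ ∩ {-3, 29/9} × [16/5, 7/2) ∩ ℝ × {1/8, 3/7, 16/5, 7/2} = ∅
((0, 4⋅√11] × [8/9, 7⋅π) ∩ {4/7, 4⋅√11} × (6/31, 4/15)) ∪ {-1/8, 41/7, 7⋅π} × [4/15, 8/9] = {-1/8, 41/7, 7⋅π} × [4/15, 8/9]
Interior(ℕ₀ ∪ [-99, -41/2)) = ((-99, -41/2) \ ℕ₀ \ (-99, -41/2)) ∪ (ℕ₀ \ ({-99, -41/2} ∪ (ℕ₀ \ (-99, -41/2))))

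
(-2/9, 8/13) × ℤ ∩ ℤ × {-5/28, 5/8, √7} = ∅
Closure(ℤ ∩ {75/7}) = ∅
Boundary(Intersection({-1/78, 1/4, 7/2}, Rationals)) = {-1/78, 1/4, 7/2}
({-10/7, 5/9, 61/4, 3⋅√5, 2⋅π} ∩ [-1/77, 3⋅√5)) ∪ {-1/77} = {-1/77, 5/9, 2⋅π}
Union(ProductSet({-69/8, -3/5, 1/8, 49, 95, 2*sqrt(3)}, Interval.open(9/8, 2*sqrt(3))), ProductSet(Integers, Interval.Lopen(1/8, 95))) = Union(ProductSet({-69/8, -3/5, 1/8, 49, 95, 2*sqrt(3)}, Interval.open(9/8, 2*sqrt(3))), ProductSet(Integers, Interval.Lopen(1/8, 95)))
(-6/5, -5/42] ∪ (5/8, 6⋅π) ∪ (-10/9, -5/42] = (-6/5, -5/42] ∪ (5/8, 6⋅π)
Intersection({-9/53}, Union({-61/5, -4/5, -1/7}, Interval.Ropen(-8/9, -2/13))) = {-9/53}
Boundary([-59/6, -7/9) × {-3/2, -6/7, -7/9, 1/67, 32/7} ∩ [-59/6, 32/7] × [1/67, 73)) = [-59/6, -7/9] × {1/67, 32/7}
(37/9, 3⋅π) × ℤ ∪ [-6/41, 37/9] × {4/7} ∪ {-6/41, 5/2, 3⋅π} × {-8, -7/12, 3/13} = ([-6/41, 37/9] × {4/7}) ∪ ((37/9, 3⋅π) × ℤ) ∪ ({-6/41, 5/2, 3⋅π} × {-8, -7/12, 3/13})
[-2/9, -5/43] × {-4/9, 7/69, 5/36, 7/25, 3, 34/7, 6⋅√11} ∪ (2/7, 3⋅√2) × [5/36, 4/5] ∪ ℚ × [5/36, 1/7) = (ℚ × [5/36, 1/7)) ∪ ((2/7, 3⋅√2) × [5/36, 4/5]) ∪ ([-2/9, -5/43] × {-4/9, 7/69, 5/36, 7/25, 3, 34/7, 6⋅√11})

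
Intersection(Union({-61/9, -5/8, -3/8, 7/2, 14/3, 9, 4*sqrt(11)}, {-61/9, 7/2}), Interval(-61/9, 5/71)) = {-61/9, -5/8, -3/8}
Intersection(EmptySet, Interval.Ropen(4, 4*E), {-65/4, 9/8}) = EmptySet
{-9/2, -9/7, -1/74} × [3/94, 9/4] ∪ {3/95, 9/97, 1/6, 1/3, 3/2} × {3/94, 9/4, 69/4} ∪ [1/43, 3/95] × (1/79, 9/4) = ({-9/2, -9/7, -1/74} × [3/94, 9/4]) ∪ ({3/95, 9/97, 1/6, 1/3, 3/2} × {3/94, 9/4, 69/4}) ∪ ([1/43, 3/95] × (1/79, 9/4))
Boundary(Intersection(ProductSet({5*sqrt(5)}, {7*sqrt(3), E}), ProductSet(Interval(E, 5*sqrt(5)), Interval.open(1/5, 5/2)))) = EmptySet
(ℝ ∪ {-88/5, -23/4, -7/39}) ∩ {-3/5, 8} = {-3/5, 8}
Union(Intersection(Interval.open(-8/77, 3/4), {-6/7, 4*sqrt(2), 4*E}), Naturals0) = Naturals0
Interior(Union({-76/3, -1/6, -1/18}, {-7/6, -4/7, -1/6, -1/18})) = EmptySet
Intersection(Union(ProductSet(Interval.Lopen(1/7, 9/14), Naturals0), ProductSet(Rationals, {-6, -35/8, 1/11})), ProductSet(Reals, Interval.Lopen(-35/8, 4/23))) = Union(ProductSet(Interval.Lopen(1/7, 9/14), Range(0, 1, 1)), ProductSet(Rationals, {1/11}))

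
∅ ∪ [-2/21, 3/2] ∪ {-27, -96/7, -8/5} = {-27, -96/7, -8/5} ∪ [-2/21, 3/2]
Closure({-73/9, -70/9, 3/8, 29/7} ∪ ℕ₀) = {-73/9, -70/9, 3/8, 29/7} ∪ ℕ₀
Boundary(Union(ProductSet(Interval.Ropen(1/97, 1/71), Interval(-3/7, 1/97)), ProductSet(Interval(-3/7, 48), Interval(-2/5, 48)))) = Union(ProductSet({-3/7, 48}, Interval(-2/5, 48)), ProductSet({1/97, 1/71}, Interval(-3/7, -2/5)), ProductSet(Interval(-3/7, 48), {48}), ProductSet(Interval(1/97, 1/71), {-3/7}), ProductSet(Union(Interval(-3/7, 1/97), Interval(1/71, 48)), {-2/5, 48}))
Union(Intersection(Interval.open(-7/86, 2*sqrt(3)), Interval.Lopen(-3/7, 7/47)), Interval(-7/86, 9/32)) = Interval(-7/86, 9/32)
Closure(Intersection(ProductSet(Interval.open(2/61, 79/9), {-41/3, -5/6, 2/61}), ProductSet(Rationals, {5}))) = EmptySet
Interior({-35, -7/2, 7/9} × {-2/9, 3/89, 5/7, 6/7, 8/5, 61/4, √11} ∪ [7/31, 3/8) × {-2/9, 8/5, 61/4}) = ∅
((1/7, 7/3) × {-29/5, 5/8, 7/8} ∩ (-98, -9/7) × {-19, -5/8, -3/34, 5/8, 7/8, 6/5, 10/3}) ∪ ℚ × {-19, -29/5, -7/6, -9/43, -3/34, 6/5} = ℚ × {-19, -29/5, -7/6, -9/43, -3/34, 6/5}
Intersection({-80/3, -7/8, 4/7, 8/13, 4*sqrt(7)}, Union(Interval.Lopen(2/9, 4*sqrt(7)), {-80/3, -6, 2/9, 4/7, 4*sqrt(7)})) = {-80/3, 4/7, 8/13, 4*sqrt(7)}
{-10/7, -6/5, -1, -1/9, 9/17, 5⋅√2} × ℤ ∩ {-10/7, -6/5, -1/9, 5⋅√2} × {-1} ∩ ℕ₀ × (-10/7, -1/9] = ∅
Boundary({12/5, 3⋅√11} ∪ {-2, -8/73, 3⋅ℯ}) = {-2, -8/73, 12/5, 3⋅√11, 3⋅ℯ}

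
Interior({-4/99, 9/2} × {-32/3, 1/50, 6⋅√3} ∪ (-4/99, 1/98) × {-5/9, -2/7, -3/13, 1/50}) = ∅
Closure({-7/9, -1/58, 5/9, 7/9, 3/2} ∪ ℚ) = ℝ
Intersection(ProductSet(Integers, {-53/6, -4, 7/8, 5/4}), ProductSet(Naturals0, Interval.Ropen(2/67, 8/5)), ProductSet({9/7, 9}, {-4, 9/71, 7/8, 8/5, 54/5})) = ProductSet({9}, {7/8})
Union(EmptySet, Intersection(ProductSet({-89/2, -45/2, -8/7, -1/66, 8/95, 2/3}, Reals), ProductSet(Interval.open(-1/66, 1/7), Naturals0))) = ProductSet({8/95}, Naturals0)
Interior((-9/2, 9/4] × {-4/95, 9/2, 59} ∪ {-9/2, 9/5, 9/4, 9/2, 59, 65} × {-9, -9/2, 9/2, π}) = ∅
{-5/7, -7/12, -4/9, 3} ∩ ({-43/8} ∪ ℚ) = {-5/7, -7/12, -4/9, 3}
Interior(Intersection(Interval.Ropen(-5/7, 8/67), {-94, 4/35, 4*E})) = EmptySet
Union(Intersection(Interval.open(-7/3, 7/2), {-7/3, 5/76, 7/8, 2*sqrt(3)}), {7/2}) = {5/76, 7/8, 7/2, 2*sqrt(3)}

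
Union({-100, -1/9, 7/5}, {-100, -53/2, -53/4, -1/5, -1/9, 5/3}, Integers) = Union({-53/2, -53/4, -1/5, -1/9, 7/5, 5/3}, Integers)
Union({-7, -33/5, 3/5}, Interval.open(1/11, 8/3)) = Union({-7, -33/5}, Interval.open(1/11, 8/3))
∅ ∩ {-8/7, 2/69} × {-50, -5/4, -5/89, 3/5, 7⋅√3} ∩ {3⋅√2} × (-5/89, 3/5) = ∅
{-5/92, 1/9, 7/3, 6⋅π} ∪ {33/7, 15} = {-5/92, 1/9, 7/3, 33/7, 15, 6⋅π}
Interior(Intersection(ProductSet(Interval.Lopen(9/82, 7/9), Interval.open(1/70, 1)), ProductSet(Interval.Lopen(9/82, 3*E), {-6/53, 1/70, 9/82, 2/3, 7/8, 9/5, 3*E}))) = EmptySet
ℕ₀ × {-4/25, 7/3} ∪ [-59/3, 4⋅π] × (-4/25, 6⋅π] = (ℕ₀ × {-4/25, 7/3}) ∪ ([-59/3, 4⋅π] × (-4/25, 6⋅π])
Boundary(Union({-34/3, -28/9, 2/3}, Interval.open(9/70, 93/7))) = {-34/3, -28/9, 9/70, 93/7}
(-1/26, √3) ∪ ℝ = (-∞, ∞)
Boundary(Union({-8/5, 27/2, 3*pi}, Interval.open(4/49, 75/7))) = {-8/5, 4/49, 75/7, 27/2}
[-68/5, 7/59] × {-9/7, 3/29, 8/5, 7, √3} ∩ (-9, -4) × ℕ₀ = (-9, -4) × {7}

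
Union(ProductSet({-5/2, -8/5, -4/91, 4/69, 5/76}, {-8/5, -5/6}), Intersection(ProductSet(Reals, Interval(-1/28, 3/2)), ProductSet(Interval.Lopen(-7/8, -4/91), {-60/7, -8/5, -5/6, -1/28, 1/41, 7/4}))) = Union(ProductSet({-5/2, -8/5, -4/91, 4/69, 5/76}, {-8/5, -5/6}), ProductSet(Interval.Lopen(-7/8, -4/91), {-1/28, 1/41}))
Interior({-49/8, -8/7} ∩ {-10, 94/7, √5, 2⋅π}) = ∅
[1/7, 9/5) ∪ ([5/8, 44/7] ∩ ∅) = [1/7, 9/5)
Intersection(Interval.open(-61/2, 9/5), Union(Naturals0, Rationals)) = Intersection(Interval.open(-61/2, 9/5), Rationals)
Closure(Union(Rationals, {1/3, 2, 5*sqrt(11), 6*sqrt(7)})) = Reals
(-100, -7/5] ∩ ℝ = (-100, -7/5]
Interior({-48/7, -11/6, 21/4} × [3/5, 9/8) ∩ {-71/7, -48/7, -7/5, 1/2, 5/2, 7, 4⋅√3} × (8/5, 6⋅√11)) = ∅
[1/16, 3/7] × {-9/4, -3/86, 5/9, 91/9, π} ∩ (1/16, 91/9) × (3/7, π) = (1/16, 3/7] × {5/9}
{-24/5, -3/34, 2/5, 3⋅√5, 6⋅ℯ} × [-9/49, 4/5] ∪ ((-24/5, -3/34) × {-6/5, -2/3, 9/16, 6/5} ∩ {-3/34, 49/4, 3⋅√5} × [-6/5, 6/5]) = {-24/5, -3/34, 2/5, 3⋅√5, 6⋅ℯ} × [-9/49, 4/5]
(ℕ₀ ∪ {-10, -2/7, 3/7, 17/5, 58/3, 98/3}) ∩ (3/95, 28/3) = {3/7, 17/5} ∪ {1, 2, …, 9}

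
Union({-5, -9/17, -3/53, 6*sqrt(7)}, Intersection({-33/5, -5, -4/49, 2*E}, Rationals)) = {-33/5, -5, -9/17, -4/49, -3/53, 6*sqrt(7)}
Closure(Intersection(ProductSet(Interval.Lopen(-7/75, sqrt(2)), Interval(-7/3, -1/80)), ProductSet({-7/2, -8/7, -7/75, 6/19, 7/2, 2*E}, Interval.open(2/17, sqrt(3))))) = EmptySet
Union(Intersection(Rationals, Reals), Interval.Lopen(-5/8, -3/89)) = Union(Interval(-5/8, -3/89), Rationals)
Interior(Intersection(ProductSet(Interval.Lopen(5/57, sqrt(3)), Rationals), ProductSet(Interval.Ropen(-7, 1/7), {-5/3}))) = EmptySet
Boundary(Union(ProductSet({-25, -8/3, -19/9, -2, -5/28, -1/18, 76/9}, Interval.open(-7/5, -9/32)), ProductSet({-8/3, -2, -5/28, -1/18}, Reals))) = Union(ProductSet({-8/3, -2, -5/28, -1/18}, Reals), ProductSet({-25, -8/3, -19/9, -2, -5/28, -1/18, 76/9}, Interval(-7/5, -9/32)))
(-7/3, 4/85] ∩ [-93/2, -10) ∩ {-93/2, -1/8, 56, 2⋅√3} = ∅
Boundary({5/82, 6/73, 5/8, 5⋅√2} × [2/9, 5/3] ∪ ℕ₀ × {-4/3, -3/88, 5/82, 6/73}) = (ℕ₀ × {-4/3, -3/88, 5/82, 6/73}) ∪ ({5/82, 6/73, 5/8, 5⋅√2} × [2/9, 5/3])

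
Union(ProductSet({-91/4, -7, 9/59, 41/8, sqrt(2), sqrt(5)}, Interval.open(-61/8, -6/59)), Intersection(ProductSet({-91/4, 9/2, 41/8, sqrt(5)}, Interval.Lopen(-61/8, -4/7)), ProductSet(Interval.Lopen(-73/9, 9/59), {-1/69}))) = ProductSet({-91/4, -7, 9/59, 41/8, sqrt(2), sqrt(5)}, Interval.open(-61/8, -6/59))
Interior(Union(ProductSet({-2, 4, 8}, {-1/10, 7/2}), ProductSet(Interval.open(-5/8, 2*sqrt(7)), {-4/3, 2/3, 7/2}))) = EmptySet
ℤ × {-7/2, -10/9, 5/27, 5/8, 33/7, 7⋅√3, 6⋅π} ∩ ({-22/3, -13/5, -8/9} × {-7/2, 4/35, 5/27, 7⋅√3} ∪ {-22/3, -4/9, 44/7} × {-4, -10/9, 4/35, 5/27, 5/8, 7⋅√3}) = ∅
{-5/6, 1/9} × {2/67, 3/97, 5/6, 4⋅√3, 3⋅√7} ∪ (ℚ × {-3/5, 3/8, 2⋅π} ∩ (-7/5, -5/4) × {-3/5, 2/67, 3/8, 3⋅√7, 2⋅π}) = ((ℚ ∩ (-7/5, -5/4)) × {-3/5, 3/8, 2⋅π}) ∪ ({-5/6, 1/9} × {2/67, 3/97, 5/6, 4⋅√3, 3⋅√7})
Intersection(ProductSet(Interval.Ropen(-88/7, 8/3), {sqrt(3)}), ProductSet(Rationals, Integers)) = EmptySet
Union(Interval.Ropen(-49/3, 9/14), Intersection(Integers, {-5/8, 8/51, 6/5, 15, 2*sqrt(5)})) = Union({15}, Interval.Ropen(-49/3, 9/14))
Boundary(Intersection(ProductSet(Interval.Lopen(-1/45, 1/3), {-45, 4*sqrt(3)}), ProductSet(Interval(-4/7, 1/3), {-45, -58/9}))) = ProductSet(Interval(-1/45, 1/3), {-45})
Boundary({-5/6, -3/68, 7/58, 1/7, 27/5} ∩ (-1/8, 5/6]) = {-3/68, 7/58, 1/7}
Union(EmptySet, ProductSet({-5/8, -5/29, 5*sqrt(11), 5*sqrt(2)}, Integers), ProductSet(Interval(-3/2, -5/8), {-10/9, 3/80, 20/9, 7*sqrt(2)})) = Union(ProductSet({-5/8, -5/29, 5*sqrt(11), 5*sqrt(2)}, Integers), ProductSet(Interval(-3/2, -5/8), {-10/9, 3/80, 20/9, 7*sqrt(2)}))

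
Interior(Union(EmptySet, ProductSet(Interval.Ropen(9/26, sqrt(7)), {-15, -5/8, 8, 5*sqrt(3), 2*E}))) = EmptySet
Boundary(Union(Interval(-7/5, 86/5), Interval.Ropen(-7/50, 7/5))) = {-7/5, 86/5}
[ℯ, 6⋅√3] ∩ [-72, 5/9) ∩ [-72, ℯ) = ∅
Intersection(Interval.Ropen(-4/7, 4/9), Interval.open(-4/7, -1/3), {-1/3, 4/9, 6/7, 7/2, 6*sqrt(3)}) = EmptySet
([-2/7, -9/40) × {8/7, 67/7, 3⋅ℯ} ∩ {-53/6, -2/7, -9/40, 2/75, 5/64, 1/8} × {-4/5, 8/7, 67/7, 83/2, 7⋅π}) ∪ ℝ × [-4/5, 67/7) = ({-2/7} × {8/7, 67/7}) ∪ (ℝ × [-4/5, 67/7))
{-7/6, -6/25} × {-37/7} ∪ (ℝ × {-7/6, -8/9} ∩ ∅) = {-7/6, -6/25} × {-37/7}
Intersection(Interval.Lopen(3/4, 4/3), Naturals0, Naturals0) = Range(1, 2, 1)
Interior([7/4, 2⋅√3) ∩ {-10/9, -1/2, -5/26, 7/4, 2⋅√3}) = ∅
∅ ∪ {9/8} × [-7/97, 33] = {9/8} × [-7/97, 33]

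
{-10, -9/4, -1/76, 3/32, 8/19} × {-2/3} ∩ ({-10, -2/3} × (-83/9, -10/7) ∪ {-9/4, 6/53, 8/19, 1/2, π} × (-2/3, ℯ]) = ∅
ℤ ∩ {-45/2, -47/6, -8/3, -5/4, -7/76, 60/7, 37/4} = ∅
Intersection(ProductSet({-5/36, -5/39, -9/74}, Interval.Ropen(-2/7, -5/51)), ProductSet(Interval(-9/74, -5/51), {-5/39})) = ProductSet({-9/74}, {-5/39})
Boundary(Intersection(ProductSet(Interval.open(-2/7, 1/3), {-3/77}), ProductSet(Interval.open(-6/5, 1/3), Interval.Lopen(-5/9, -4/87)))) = EmptySet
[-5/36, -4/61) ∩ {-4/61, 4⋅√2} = ∅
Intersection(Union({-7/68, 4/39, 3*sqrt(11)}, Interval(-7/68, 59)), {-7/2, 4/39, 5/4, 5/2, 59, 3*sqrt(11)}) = {4/39, 5/4, 5/2, 59, 3*sqrt(11)}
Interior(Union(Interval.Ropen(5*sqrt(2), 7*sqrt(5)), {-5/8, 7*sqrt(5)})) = Interval.open(5*sqrt(2), 7*sqrt(5))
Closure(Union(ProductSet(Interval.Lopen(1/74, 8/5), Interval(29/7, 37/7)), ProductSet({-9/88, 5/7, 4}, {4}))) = Union(ProductSet({-9/88, 5/7, 4}, {4}), ProductSet(Interval(1/74, 8/5), Interval(29/7, 37/7)))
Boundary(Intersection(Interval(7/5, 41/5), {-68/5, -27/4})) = EmptySet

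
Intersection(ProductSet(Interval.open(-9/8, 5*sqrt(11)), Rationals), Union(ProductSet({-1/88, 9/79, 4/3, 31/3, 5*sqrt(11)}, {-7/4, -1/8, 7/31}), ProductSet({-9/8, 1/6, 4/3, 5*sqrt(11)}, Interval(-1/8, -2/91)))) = Union(ProductSet({1/6, 4/3}, Intersection(Interval(-1/8, -2/91), Rationals)), ProductSet({-1/88, 9/79, 4/3, 31/3}, {-7/4, -1/8, 7/31}))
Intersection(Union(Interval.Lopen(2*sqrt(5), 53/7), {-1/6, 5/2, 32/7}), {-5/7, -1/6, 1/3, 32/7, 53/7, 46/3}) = {-1/6, 32/7, 53/7}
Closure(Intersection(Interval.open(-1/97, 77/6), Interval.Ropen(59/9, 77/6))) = Interval(59/9, 77/6)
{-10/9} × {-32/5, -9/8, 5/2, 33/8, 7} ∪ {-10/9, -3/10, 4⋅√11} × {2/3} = ({-10/9} × {-32/5, -9/8, 5/2, 33/8, 7}) ∪ ({-10/9, -3/10, 4⋅√11} × {2/3})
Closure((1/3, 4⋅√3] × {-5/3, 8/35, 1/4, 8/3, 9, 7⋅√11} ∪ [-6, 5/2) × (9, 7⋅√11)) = ({-6, 5/2} × [9, 7⋅√11]) ∪ ([-6, 5/2] × {9, 7⋅√11}) ∪ ([-6, 5/2) × (9, 7⋅√11)) ∪ ([1/3, 4⋅√3] × {-5/3, 8/35, 1/4, 8/3, 9, 7⋅√11})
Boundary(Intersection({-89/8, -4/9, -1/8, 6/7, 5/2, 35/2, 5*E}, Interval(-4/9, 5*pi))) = {-4/9, -1/8, 6/7, 5/2, 5*E}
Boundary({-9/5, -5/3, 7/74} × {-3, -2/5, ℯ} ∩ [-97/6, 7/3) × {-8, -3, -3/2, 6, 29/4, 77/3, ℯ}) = {-9/5, -5/3, 7/74} × {-3, ℯ}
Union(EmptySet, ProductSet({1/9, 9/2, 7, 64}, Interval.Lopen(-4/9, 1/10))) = ProductSet({1/9, 9/2, 7, 64}, Interval.Lopen(-4/9, 1/10))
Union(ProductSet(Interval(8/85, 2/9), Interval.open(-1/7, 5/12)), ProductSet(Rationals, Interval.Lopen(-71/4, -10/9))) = Union(ProductSet(Interval(8/85, 2/9), Interval.open(-1/7, 5/12)), ProductSet(Rationals, Interval.Lopen(-71/4, -10/9)))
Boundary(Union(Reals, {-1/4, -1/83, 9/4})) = EmptySet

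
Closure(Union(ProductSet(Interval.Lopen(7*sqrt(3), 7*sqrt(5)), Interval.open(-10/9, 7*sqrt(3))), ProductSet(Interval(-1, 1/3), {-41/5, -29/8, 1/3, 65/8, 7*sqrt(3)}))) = Union(ProductSet({7*sqrt(3), 7*sqrt(5)}, Interval(-10/9, 7*sqrt(3))), ProductSet(Interval(-1, 1/3), {-41/5, -29/8, 1/3, 65/8, 7*sqrt(3)}), ProductSet(Interval(7*sqrt(3), 7*sqrt(5)), {-10/9, 7*sqrt(3)}), ProductSet(Interval.Lopen(7*sqrt(3), 7*sqrt(5)), Interval.open(-10/9, 7*sqrt(3))))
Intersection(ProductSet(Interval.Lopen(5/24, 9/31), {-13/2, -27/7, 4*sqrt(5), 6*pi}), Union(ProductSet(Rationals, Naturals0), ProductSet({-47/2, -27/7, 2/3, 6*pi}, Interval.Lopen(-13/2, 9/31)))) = EmptySet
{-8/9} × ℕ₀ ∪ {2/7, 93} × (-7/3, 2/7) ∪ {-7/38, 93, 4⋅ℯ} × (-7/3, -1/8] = ({-8/9} × ℕ₀) ∪ ({2/7, 93} × (-7/3, 2/7)) ∪ ({-7/38, 93, 4⋅ℯ} × (-7/3, -1/8])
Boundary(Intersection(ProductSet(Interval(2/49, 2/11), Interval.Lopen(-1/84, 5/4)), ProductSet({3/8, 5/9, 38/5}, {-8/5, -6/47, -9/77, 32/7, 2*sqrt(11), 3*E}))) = EmptySet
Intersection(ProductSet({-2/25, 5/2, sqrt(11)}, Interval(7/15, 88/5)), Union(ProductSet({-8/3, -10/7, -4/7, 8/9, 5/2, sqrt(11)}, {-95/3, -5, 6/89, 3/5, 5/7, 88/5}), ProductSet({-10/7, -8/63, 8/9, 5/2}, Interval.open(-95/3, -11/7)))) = ProductSet({5/2, sqrt(11)}, {3/5, 5/7, 88/5})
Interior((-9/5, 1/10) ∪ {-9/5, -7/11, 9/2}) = (-9/5, 1/10)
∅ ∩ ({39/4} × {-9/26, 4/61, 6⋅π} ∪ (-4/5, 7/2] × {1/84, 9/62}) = ∅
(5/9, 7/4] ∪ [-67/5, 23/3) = [-67/5, 23/3)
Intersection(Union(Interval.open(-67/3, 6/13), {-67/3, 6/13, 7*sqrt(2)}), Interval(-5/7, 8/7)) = Interval(-5/7, 6/13)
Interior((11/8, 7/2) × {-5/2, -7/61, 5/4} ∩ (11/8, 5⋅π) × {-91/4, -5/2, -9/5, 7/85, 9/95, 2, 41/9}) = ∅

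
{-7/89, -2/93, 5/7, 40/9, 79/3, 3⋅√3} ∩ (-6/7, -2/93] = {-7/89, -2/93}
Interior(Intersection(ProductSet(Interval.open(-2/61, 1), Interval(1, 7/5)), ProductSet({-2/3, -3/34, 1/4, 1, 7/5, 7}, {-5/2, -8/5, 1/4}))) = EmptySet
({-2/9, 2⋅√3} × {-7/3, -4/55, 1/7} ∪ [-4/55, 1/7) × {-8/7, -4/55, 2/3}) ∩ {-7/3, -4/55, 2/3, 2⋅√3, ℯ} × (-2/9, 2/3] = ({-4/55} × {-4/55, 2/3}) ∪ ({2⋅√3} × {-4/55, 1/7})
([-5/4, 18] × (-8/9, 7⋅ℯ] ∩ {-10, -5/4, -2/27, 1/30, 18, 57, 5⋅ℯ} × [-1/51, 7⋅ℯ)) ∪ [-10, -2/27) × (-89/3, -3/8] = ([-10, -2/27) × (-89/3, -3/8]) ∪ ({-5/4, -2/27, 1/30, 18, 5⋅ℯ} × [-1/51, 7⋅ℯ))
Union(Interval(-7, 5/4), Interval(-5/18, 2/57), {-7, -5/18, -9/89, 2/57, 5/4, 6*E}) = Union({6*E}, Interval(-7, 5/4))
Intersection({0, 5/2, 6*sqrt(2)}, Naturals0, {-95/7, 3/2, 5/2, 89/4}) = EmptySet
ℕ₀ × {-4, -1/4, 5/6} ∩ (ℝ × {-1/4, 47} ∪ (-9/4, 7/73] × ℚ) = (ℕ₀ × {-1/4}) ∪ ({0} × {-4, -1/4, 5/6})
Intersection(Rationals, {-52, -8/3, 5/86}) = {-52, -8/3, 5/86}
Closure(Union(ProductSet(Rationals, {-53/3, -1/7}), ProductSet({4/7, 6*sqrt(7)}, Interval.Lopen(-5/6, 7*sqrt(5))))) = Union(ProductSet({4/7, 6*sqrt(7)}, Interval(-5/6, 7*sqrt(5))), ProductSet(Reals, {-53/3, -1/7}))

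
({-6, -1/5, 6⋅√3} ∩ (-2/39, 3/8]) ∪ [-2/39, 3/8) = [-2/39, 3/8)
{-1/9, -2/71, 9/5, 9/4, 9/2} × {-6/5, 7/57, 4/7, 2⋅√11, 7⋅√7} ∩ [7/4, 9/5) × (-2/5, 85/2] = ∅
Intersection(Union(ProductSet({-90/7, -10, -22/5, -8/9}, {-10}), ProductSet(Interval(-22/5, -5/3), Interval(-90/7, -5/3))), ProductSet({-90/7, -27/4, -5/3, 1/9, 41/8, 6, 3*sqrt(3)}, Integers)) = Union(ProductSet({-90/7}, {-10}), ProductSet({-5/3}, Range(-12, -1, 1)))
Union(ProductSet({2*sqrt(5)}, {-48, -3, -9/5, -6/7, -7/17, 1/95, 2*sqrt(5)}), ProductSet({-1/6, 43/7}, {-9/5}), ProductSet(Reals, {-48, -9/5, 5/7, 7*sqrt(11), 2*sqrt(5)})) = Union(ProductSet({2*sqrt(5)}, {-48, -3, -9/5, -6/7, -7/17, 1/95, 2*sqrt(5)}), ProductSet(Reals, {-48, -9/5, 5/7, 7*sqrt(11), 2*sqrt(5)}))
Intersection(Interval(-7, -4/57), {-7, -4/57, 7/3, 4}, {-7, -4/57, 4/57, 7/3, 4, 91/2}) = {-7, -4/57}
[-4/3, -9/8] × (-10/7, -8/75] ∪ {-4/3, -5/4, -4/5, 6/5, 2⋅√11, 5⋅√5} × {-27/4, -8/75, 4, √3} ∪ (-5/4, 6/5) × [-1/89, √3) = ([-4/3, -9/8] × (-10/7, -8/75]) ∪ ((-5/4, 6/5) × [-1/89, √3)) ∪ ({-4/3, -5/4, -4/5, 6/5, 2⋅√11, 5⋅√5} × {-27/4, -8/75, 4, √3})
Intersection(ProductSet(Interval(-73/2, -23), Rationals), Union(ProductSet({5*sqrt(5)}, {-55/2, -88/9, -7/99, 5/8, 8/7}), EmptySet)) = EmptySet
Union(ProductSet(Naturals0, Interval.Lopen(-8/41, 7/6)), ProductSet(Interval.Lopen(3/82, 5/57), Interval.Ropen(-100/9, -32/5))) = Union(ProductSet(Interval.Lopen(3/82, 5/57), Interval.Ropen(-100/9, -32/5)), ProductSet(Naturals0, Interval.Lopen(-8/41, 7/6)))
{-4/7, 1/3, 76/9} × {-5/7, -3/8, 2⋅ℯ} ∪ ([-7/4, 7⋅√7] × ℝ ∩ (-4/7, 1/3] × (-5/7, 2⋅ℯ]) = ({-4/7, 1/3, 76/9} × {-5/7, -3/8, 2⋅ℯ}) ∪ ((-4/7, 1/3] × (-5/7, 2⋅ℯ])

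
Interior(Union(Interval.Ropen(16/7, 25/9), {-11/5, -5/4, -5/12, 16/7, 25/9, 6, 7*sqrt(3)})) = Interval.open(16/7, 25/9)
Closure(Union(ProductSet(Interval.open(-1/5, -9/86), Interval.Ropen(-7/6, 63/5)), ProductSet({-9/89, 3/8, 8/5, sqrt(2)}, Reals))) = Union(ProductSet({-1/5, -9/86}, Interval(-7/6, 63/5)), ProductSet({-9/89, 3/8, 8/5, sqrt(2)}, Reals), ProductSet(Interval(-1/5, -9/86), {-7/6, 63/5}), ProductSet(Interval.open(-1/5, -9/86), Interval.Ropen(-7/6, 63/5)))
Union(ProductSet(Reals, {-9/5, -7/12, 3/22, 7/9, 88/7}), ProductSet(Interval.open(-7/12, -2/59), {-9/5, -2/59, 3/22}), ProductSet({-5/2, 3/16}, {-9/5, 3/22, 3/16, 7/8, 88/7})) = Union(ProductSet({-5/2, 3/16}, {-9/5, 3/22, 3/16, 7/8, 88/7}), ProductSet(Interval.open(-7/12, -2/59), {-9/5, -2/59, 3/22}), ProductSet(Reals, {-9/5, -7/12, 3/22, 7/9, 88/7}))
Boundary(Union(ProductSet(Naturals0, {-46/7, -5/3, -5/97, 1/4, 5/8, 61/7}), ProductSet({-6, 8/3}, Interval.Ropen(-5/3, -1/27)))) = Union(ProductSet({-6, 8/3}, Interval(-5/3, -1/27)), ProductSet(Naturals0, {-46/7, -5/3, -5/97, 1/4, 5/8, 61/7}))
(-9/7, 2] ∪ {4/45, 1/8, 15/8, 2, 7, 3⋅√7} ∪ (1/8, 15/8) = (-9/7, 2] ∪ {7, 3⋅√7}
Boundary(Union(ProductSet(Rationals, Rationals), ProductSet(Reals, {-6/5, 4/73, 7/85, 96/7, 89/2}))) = ProductSet(Reals, Reals)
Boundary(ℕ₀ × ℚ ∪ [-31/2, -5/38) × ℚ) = ([-31/2, -5/38] ∪ ℕ₀ ∪ (ℕ₀ \ (-31/2, -5/38))) × ℝ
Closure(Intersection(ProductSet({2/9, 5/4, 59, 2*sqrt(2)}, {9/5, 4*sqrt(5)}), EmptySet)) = EmptySet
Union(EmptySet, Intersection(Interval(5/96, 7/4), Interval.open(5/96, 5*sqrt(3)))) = Interval.Lopen(5/96, 7/4)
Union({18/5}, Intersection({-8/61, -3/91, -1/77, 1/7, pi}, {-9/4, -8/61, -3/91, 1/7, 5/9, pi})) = {-8/61, -3/91, 1/7, 18/5, pi}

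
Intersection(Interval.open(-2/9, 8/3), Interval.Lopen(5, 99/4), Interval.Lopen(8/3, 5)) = EmptySet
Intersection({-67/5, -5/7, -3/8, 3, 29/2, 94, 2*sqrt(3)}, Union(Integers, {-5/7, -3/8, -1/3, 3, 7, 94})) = {-5/7, -3/8, 3, 94}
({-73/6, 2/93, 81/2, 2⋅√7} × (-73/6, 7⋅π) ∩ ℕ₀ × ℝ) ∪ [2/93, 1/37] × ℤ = [2/93, 1/37] × ℤ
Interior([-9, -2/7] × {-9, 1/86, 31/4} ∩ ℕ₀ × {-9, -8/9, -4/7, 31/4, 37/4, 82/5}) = ∅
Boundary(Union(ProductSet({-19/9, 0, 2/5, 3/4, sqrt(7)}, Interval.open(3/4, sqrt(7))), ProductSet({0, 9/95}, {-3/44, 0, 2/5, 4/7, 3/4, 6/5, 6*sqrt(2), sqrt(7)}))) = Union(ProductSet({0, 9/95}, {-3/44, 0, 2/5, 4/7, 3/4, 6/5, 6*sqrt(2), sqrt(7)}), ProductSet({-19/9, 0, 2/5, 3/4, sqrt(7)}, Interval(3/4, sqrt(7))))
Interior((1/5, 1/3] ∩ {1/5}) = ∅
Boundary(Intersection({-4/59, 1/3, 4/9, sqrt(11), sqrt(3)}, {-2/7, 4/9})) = {4/9}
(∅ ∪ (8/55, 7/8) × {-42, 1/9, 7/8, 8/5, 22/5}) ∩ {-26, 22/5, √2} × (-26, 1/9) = ∅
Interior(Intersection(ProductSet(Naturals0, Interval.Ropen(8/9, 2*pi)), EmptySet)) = EmptySet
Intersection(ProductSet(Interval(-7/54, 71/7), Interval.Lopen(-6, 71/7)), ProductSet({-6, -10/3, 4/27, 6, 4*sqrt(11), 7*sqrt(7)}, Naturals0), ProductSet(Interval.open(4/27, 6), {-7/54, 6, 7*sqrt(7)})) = EmptySet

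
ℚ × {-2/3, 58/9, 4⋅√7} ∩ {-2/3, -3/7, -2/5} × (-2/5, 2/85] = ∅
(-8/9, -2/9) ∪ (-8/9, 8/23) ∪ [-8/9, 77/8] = [-8/9, 77/8]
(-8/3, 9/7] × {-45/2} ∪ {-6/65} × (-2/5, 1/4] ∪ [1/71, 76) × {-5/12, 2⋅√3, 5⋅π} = ({-6/65} × (-2/5, 1/4]) ∪ ((-8/3, 9/7] × {-45/2}) ∪ ([1/71, 76) × {-5/12, 2⋅√3, 5⋅π})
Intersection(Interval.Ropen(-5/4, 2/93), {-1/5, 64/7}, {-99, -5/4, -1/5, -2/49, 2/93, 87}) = {-1/5}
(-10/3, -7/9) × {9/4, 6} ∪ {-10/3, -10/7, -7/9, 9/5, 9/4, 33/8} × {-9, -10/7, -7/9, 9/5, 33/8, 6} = ((-10/3, -7/9) × {9/4, 6}) ∪ ({-10/3, -10/7, -7/9, 9/5, 9/4, 33/8} × {-9, -10/7, -7/9, 9/5, 33/8, 6})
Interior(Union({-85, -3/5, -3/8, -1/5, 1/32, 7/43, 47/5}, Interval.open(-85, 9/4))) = Interval.open(-85, 9/4)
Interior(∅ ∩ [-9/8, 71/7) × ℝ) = ∅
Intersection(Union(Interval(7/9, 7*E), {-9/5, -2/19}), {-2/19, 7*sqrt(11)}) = {-2/19}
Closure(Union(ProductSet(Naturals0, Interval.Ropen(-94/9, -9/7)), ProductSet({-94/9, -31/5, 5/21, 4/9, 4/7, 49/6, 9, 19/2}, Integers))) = Union(ProductSet({-94/9, -31/5, 5/21, 4/9, 4/7, 49/6, 9, 19/2}, Integers), ProductSet(Naturals0, Interval(-94/9, -9/7)))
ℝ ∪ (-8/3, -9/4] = (-∞, ∞)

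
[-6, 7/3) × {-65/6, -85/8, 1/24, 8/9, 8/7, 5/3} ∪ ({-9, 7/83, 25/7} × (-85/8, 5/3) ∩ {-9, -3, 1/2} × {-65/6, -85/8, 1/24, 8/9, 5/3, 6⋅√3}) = ({-9} × {1/24, 8/9}) ∪ ([-6, 7/3) × {-65/6, -85/8, 1/24, 8/9, 8/7, 5/3})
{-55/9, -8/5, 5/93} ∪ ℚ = ℚ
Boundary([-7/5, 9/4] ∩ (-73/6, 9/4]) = {-7/5, 9/4}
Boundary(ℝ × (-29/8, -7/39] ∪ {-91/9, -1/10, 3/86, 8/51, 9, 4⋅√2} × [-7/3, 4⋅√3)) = (ℝ × {-29/8, -7/39}) ∪ ({-91/9, -1/10, 3/86, 8/51, 9, 4⋅√2} × [-7/39, 4⋅√3])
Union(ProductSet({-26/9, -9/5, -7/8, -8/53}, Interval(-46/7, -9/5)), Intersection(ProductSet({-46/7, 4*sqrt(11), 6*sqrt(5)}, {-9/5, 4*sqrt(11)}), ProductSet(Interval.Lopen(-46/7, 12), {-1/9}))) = ProductSet({-26/9, -9/5, -7/8, -8/53}, Interval(-46/7, -9/5))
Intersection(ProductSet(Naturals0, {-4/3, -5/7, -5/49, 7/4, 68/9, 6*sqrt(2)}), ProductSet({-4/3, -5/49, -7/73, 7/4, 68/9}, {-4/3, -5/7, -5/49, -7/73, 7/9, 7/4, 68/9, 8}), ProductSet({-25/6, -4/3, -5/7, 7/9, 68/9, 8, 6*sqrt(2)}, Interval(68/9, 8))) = EmptySet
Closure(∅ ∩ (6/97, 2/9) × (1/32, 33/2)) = ∅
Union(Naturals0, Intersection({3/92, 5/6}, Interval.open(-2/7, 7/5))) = Union({3/92, 5/6}, Naturals0)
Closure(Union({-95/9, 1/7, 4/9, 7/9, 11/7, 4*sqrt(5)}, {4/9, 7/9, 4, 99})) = {-95/9, 1/7, 4/9, 7/9, 11/7, 4, 99, 4*sqrt(5)}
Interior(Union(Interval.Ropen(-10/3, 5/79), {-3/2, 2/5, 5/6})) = Interval.open(-10/3, 5/79)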